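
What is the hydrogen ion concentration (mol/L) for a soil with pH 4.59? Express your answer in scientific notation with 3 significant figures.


Step 1: [H+] = 10^(-pH)
Step 2: [H+] = 10^(-4.59)
Step 3: [H+] = 2.57e-05 mol/L

2.57e-05


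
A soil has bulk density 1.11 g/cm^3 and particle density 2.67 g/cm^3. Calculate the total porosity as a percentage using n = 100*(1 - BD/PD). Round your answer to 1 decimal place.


Step 1: Formula: n = 100 * (1 - BD / PD)
Step 2: n = 100 * (1 - 1.11 / 2.67)
Step 3: n = 100 * (1 - 0.41573)
Step 4: n = 58.4%

58.4


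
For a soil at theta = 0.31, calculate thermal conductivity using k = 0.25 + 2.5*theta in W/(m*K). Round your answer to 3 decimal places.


Step 1: k = 0.25 + 2.5 * theta
Step 2: k = 0.25 + 2.5 * 0.31
Step 3: k = 0.25 + 0.775
Step 4: k = 1.025 W/(m*K)

1.025


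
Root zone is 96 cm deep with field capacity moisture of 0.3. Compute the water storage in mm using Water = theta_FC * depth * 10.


Step 1: Water (mm) = theta_FC * depth (cm) * 10
Step 2: Water = 0.3 * 96 * 10
Step 3: Water = 288.0 mm

288.0


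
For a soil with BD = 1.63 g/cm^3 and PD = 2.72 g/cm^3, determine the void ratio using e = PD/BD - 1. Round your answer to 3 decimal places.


Step 1: e = PD / BD - 1
Step 2: e = 2.72 / 1.63 - 1
Step 3: e = 1.66871 - 1
Step 4: e = 0.669

0.669


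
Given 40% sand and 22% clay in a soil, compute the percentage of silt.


Step 1: sand + silt + clay = 100%
Step 2: silt = 100 - sand - clay
Step 3: silt = 100 - 40 - 22
Step 4: silt = 38%

38


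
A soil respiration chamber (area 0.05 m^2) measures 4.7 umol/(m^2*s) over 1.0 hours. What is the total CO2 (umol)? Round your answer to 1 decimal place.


Step 1: Convert time to seconds: 1.0 hr * 3600 = 3600.0 s
Step 2: Total = flux * area * time_s
Step 3: Total = 4.7 * 0.05 * 3600.0
Step 4: Total = 846.0 umol

846.0


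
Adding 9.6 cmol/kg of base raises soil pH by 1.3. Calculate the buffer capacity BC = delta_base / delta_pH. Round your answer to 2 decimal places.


Step 1: BC = change in base / change in pH
Step 2: BC = 9.6 / 1.3
Step 3: BC = 7.38 cmol/(kg*pH unit)

7.38


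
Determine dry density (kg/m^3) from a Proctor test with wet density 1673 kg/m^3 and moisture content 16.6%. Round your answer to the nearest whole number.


Step 1: Dry density = wet density / (1 + w/100)
Step 2: Dry density = 1673 / (1 + 16.6/100)
Step 3: Dry density = 1673 / 1.166
Step 4: Dry density = 1435 kg/m^3

1435


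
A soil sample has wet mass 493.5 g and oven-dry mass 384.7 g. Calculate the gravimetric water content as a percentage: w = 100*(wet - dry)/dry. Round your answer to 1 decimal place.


Step 1: Water mass = wet - dry = 493.5 - 384.7 = 108.8 g
Step 2: w = 100 * water mass / dry mass
Step 3: w = 100 * 108.8 / 384.7 = 28.3%

28.3


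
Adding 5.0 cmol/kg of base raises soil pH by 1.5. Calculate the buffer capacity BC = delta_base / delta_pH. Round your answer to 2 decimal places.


Step 1: BC = change in base / change in pH
Step 2: BC = 5.0 / 1.5
Step 3: BC = 3.33 cmol/(kg*pH unit)

3.33


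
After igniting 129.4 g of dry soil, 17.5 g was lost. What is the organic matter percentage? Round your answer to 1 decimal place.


Step 1: OM% = 100 * LOI / sample mass
Step 2: OM = 100 * 17.5 / 129.4
Step 3: OM = 13.5%

13.5


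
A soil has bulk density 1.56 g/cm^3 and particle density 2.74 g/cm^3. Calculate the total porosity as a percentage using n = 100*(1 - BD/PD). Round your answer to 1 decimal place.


Step 1: Formula: n = 100 * (1 - BD / PD)
Step 2: n = 100 * (1 - 1.56 / 2.74)
Step 3: n = 100 * (1 - 0.56934)
Step 4: n = 43.1%

43.1


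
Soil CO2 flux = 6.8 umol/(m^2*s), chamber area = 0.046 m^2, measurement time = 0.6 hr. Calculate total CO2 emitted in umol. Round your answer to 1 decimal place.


Step 1: Convert time to seconds: 0.6 hr * 3600 = 2160.0 s
Step 2: Total = flux * area * time_s
Step 3: Total = 6.8 * 0.046 * 2160.0
Step 4: Total = 675.6 umol

675.6


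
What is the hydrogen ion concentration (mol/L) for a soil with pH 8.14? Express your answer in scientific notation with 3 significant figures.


Step 1: [H+] = 10^(-pH)
Step 2: [H+] = 10^(-8.14)
Step 3: [H+] = 7.24e-09 mol/L

7.24e-09


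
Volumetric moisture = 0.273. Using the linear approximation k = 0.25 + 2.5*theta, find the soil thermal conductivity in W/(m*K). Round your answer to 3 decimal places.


Step 1: k = 0.25 + 2.5 * theta
Step 2: k = 0.25 + 2.5 * 0.273
Step 3: k = 0.25 + 0.683
Step 4: k = 0.933 W/(m*K)

0.933


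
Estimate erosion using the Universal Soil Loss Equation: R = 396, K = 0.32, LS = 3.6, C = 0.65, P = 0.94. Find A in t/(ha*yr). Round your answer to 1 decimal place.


Step 1: A = R * K * LS * C * P
Step 2: R * K = 396 * 0.32 = 126.72
Step 3: (R*K) * LS = 126.72 * 3.6 = 456.192
Step 4: * C * P = 456.192 * 0.65 * 0.94 = 278.7
Step 5: A = 278.7 t/(ha*yr)

278.7


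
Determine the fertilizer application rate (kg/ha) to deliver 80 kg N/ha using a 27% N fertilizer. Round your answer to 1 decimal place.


Step 1: Fertilizer rate = target N / (N content / 100)
Step 2: Rate = 80 / (27 / 100)
Step 3: Rate = 80 / 0.27
Step 4: Rate = 296.3 kg/ha

296.3


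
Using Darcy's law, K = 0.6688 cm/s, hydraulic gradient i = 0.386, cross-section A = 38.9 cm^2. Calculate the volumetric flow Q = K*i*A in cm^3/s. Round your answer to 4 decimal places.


Step 1: Apply Darcy's law: Q = K * i * A
Step 2: Q = 0.6688 * 0.386 * 38.9
Step 3: Q = 10.0423 cm^3/s

10.0423


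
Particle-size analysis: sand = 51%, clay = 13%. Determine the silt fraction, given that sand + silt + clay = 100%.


Step 1: sand + silt + clay = 100%
Step 2: silt = 100 - sand - clay
Step 3: silt = 100 - 51 - 13
Step 4: silt = 36%

36


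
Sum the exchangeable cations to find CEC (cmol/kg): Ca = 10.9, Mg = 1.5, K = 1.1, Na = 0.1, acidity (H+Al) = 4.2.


Step 1: CEC = Ca + Mg + K + Na + (H+Al)
Step 2: CEC = 10.9 + 1.5 + 1.1 + 0.1 + 4.2
Step 3: CEC = 17.8 cmol/kg

17.8


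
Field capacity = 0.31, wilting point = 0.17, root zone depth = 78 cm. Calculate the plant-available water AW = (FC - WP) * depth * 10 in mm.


Step 1: Available water = (FC - WP) * depth * 10
Step 2: AW = (0.31 - 0.17) * 78 * 10
Step 3: AW = 0.14 * 78 * 10
Step 4: AW = 109.2 mm

109.2


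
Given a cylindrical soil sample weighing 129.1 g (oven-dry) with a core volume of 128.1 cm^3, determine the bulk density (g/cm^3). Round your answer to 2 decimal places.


Step 1: Identify the formula: BD = dry mass / volume
Step 2: Substitute values: BD = 129.1 / 128.1
Step 3: BD = 1.01 g/cm^3

1.01


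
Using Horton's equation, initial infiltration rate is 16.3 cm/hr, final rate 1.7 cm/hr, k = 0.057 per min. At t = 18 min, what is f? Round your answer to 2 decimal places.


Step 1: f = fc + (f0 - fc) * exp(-k * t)
Step 2: exp(-0.057 * 18) = 0.358438
Step 3: f = 1.7 + (16.3 - 1.7) * 0.358438
Step 4: f = 1.7 + 14.6 * 0.358438
Step 5: f = 6.93 cm/hr

6.93


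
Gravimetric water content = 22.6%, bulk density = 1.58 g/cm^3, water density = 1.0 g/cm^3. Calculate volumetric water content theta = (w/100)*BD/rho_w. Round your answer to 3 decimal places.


Step 1: theta = (w / 100) * BD / rho_w
Step 2: theta = (22.6 / 100) * 1.58 / 1.0
Step 3: theta = 0.226 * 1.58
Step 4: theta = 0.357

0.357


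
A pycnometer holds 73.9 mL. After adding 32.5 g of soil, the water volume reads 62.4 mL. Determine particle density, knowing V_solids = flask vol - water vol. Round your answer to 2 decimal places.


Step 1: Volume of solids = flask volume - water volume with soil
Step 2: V_solids = 73.9 - 62.4 = 11.5 mL
Step 3: Particle density = mass / V_solids = 32.5 / 11.5 = 2.83 g/cm^3

2.83


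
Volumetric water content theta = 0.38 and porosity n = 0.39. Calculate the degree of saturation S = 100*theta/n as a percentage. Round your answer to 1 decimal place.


Step 1: S = 100 * theta_v / n
Step 2: S = 100 * 0.38 / 0.39
Step 3: S = 97.4%

97.4


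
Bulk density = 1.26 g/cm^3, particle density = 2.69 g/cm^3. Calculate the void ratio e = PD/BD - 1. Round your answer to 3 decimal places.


Step 1: e = PD / BD - 1
Step 2: e = 2.69 / 1.26 - 1
Step 3: e = 2.13492 - 1
Step 4: e = 1.135

1.135


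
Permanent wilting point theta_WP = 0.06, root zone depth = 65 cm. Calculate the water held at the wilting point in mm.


Step 1: Water (mm) = theta_WP * depth * 10
Step 2: Water = 0.06 * 65 * 10
Step 3: Water = 39.0 mm

39.0


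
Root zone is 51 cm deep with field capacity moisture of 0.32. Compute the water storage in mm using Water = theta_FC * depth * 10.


Step 1: Water (mm) = theta_FC * depth (cm) * 10
Step 2: Water = 0.32 * 51 * 10
Step 3: Water = 163.2 mm

163.2


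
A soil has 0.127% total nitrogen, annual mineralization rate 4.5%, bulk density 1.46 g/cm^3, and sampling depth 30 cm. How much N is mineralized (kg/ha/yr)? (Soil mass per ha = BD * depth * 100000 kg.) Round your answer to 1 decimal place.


Step 1: Soil mass per ha = BD * depth * 100000 = 1.46 * 30 * 100000 = 4380000 kg
Step 2: Total N pool = soil mass * N%/100 = 4380000 * 0.127/100 = 5562.6 kg/ha
Step 3: N mineralized = N pool * rate%/100 = 5562.6 * 4.5/100 = 250.3 kg/ha/yr

250.3


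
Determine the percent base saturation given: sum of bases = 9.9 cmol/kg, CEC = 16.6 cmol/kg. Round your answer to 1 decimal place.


Step 1: BS = 100 * (sum of bases) / CEC
Step 2: BS = 100 * 9.9 / 16.6
Step 3: BS = 59.6%

59.6


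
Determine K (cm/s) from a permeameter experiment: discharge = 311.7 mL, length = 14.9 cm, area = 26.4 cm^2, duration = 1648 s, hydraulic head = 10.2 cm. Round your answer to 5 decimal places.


Step 1: K = Q * L / (A * t * h)
Step 2: Numerator = 311.7 * 14.9 = 4644.33
Step 3: Denominator = 26.4 * 1648 * 10.2 = 443773.44
Step 4: K = 4644.33 / 443773.44 = 0.01047 cm/s

0.01047


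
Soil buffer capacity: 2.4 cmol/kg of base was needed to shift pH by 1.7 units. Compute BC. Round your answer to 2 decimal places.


Step 1: BC = change in base / change in pH
Step 2: BC = 2.4 / 1.7
Step 3: BC = 1.41 cmol/(kg*pH unit)

1.41


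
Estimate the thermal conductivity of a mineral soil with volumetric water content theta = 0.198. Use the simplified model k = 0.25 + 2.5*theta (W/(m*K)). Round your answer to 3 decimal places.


Step 1: k = 0.25 + 2.5 * theta
Step 2: k = 0.25 + 2.5 * 0.198
Step 3: k = 0.25 + 0.495
Step 4: k = 0.745 W/(m*K)

0.745


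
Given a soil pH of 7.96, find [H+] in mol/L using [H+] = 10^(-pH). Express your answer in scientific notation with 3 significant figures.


Step 1: [H+] = 10^(-pH)
Step 2: [H+] = 10^(-7.96)
Step 3: [H+] = 1.10e-08 mol/L

1.10e-08


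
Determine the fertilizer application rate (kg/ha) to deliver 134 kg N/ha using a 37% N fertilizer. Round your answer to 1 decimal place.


Step 1: Fertilizer rate = target N / (N content / 100)
Step 2: Rate = 134 / (37 / 100)
Step 3: Rate = 134 / 0.37
Step 4: Rate = 362.2 kg/ha

362.2


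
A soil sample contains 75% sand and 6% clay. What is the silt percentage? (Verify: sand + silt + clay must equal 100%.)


Step 1: sand + silt + clay = 100%
Step 2: silt = 100 - sand - clay
Step 3: silt = 100 - 75 - 6
Step 4: silt = 19%

19


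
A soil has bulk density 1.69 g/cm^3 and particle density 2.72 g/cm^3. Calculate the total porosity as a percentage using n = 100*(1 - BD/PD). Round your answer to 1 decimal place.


Step 1: Formula: n = 100 * (1 - BD / PD)
Step 2: n = 100 * (1 - 1.69 / 2.72)
Step 3: n = 100 * (1 - 0.62132)
Step 4: n = 37.9%

37.9


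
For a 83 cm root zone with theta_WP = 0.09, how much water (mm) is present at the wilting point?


Step 1: Water (mm) = theta_WP * depth * 10
Step 2: Water = 0.09 * 83 * 10
Step 3: Water = 74.7 mm

74.7


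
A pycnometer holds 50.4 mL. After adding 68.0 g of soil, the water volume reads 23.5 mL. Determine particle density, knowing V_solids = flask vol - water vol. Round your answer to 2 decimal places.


Step 1: Volume of solids = flask volume - water volume with soil
Step 2: V_solids = 50.4 - 23.5 = 26.9 mL
Step 3: Particle density = mass / V_solids = 68.0 / 26.9 = 2.53 g/cm^3

2.53


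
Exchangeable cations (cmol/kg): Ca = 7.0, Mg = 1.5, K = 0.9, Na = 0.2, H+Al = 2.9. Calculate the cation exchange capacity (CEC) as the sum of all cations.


Step 1: CEC = Ca + Mg + K + Na + (H+Al)
Step 2: CEC = 7.0 + 1.5 + 0.9 + 0.2 + 2.9
Step 3: CEC = 12.5 cmol/kg

12.5


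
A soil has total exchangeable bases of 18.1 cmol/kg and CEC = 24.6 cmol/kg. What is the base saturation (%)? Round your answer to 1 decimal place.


Step 1: BS = 100 * (sum of bases) / CEC
Step 2: BS = 100 * 18.1 / 24.6
Step 3: BS = 73.6%

73.6


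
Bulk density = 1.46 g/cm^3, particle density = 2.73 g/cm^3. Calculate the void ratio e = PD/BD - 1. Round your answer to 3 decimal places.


Step 1: e = PD / BD - 1
Step 2: e = 2.73 / 1.46 - 1
Step 3: e = 1.86986 - 1
Step 4: e = 0.87

0.87


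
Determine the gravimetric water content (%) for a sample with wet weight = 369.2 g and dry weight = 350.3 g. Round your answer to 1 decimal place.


Step 1: Water mass = wet - dry = 369.2 - 350.3 = 18.9 g
Step 2: w = 100 * water mass / dry mass
Step 3: w = 100 * 18.9 / 350.3 = 5.4%

5.4


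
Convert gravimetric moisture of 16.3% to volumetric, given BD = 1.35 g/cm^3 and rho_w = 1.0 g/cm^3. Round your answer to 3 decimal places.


Step 1: theta = (w / 100) * BD / rho_w
Step 2: theta = (16.3 / 100) * 1.35 / 1.0
Step 3: theta = 0.163 * 1.35
Step 4: theta = 0.22

0.22


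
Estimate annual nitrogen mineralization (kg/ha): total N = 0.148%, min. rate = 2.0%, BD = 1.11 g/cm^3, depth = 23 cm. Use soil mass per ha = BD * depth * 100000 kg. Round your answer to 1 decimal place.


Step 1: Soil mass per ha = BD * depth * 100000 = 1.11 * 23 * 100000 = 2553000 kg
Step 2: Total N pool = soil mass * N%/100 = 2553000 * 0.148/100 = 3778.44 kg/ha
Step 3: N mineralized = N pool * rate%/100 = 3778.44 * 2.0/100 = 75.6 kg/ha/yr

75.6


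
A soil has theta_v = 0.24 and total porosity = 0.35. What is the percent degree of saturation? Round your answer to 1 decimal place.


Step 1: S = 100 * theta_v / n
Step 2: S = 100 * 0.24 / 0.35
Step 3: S = 68.6%

68.6


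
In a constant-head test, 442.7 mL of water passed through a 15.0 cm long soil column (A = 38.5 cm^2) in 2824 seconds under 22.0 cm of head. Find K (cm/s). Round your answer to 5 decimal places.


Step 1: K = Q * L / (A * t * h)
Step 2: Numerator = 442.7 * 15.0 = 6640.5
Step 3: Denominator = 38.5 * 2824 * 22.0 = 2391928.0
Step 4: K = 6640.5 / 2391928.0 = 0.00278 cm/s

0.00278


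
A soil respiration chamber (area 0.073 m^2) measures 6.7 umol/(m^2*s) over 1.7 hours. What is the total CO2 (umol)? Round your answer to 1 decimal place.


Step 1: Convert time to seconds: 1.7 hr * 3600 = 6120.0 s
Step 2: Total = flux * area * time_s
Step 3: Total = 6.7 * 0.073 * 6120.0
Step 4: Total = 2993.3 umol

2993.3


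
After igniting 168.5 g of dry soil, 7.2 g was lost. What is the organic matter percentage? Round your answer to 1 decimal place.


Step 1: OM% = 100 * LOI / sample mass
Step 2: OM = 100 * 7.2 / 168.5
Step 3: OM = 4.3%

4.3


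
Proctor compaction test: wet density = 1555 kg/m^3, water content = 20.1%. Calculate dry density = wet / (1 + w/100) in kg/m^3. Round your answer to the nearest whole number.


Step 1: Dry density = wet density / (1 + w/100)
Step 2: Dry density = 1555 / (1 + 20.1/100)
Step 3: Dry density = 1555 / 1.201
Step 4: Dry density = 1295 kg/m^3

1295


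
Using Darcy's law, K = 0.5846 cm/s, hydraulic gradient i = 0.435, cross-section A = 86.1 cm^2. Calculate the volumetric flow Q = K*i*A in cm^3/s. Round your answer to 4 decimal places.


Step 1: Apply Darcy's law: Q = K * i * A
Step 2: Q = 0.5846 * 0.435 * 86.1
Step 3: Q = 21.8953 cm^3/s

21.8953


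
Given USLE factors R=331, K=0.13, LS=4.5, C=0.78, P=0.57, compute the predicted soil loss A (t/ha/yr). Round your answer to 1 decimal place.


Step 1: A = R * K * LS * C * P
Step 2: R * K = 331 * 0.13 = 43.03
Step 3: (R*K) * LS = 43.03 * 4.5 = 193.635
Step 4: * C * P = 193.635 * 0.78 * 0.57 = 86.1
Step 5: A = 86.1 t/(ha*yr)

86.1


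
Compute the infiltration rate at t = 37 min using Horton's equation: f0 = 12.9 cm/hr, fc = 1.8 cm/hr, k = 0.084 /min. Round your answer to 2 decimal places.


Step 1: f = fc + (f0 - fc) * exp(-k * t)
Step 2: exp(-0.084 * 37) = 0.04469
Step 3: f = 1.8 + (12.9 - 1.8) * 0.04469
Step 4: f = 1.8 + 11.1 * 0.04469
Step 5: f = 2.3 cm/hr

2.3


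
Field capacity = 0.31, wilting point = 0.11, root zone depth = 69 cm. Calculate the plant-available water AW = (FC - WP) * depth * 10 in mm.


Step 1: Available water = (FC - WP) * depth * 10
Step 2: AW = (0.31 - 0.11) * 69 * 10
Step 3: AW = 0.2 * 69 * 10
Step 4: AW = 138.0 mm

138.0


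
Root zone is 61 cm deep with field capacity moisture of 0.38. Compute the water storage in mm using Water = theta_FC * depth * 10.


Step 1: Water (mm) = theta_FC * depth (cm) * 10
Step 2: Water = 0.38 * 61 * 10
Step 3: Water = 231.8 mm

231.8


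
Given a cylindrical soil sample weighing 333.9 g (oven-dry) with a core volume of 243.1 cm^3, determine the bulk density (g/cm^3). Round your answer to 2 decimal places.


Step 1: Identify the formula: BD = dry mass / volume
Step 2: Substitute values: BD = 333.9 / 243.1
Step 3: BD = 1.37 g/cm^3

1.37


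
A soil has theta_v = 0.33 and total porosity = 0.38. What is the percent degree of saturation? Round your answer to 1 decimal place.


Step 1: S = 100 * theta_v / n
Step 2: S = 100 * 0.33 / 0.38
Step 3: S = 86.8%

86.8


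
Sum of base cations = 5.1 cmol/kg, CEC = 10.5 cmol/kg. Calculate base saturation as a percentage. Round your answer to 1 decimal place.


Step 1: BS = 100 * (sum of bases) / CEC
Step 2: BS = 100 * 5.1 / 10.5
Step 3: BS = 48.6%

48.6


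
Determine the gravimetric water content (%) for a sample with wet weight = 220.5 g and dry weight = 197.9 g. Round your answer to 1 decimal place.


Step 1: Water mass = wet - dry = 220.5 - 197.9 = 22.6 g
Step 2: w = 100 * water mass / dry mass
Step 3: w = 100 * 22.6 / 197.9 = 11.4%

11.4


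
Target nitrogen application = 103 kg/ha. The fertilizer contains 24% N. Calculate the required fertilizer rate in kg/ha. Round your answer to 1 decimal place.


Step 1: Fertilizer rate = target N / (N content / 100)
Step 2: Rate = 103 / (24 / 100)
Step 3: Rate = 103 / 0.24
Step 4: Rate = 429.2 kg/ha

429.2


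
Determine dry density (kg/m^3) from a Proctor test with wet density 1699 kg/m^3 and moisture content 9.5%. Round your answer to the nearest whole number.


Step 1: Dry density = wet density / (1 + w/100)
Step 2: Dry density = 1699 / (1 + 9.5/100)
Step 3: Dry density = 1699 / 1.095
Step 4: Dry density = 1552 kg/m^3

1552


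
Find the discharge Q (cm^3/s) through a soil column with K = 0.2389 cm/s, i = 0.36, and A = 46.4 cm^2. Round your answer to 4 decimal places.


Step 1: Apply Darcy's law: Q = K * i * A
Step 2: Q = 0.2389 * 0.36 * 46.4
Step 3: Q = 3.9906 cm^3/s

3.9906


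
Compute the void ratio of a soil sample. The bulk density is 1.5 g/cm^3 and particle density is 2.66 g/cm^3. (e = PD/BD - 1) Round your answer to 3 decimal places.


Step 1: e = PD / BD - 1
Step 2: e = 2.66 / 1.5 - 1
Step 3: e = 1.77333 - 1
Step 4: e = 0.773

0.773


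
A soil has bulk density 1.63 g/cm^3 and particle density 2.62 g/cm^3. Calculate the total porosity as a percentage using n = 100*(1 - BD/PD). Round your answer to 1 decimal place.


Step 1: Formula: n = 100 * (1 - BD / PD)
Step 2: n = 100 * (1 - 1.63 / 2.62)
Step 3: n = 100 * (1 - 0.62214)
Step 4: n = 37.8%

37.8


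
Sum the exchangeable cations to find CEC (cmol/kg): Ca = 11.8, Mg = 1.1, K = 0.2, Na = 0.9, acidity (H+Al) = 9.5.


Step 1: CEC = Ca + Mg + K + Na + (H+Al)
Step 2: CEC = 11.8 + 1.1 + 0.2 + 0.9 + 9.5
Step 3: CEC = 23.5 cmol/kg

23.5


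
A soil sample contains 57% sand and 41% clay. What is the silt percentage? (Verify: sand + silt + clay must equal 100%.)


Step 1: sand + silt + clay = 100%
Step 2: silt = 100 - sand - clay
Step 3: silt = 100 - 57 - 41
Step 4: silt = 2%

2


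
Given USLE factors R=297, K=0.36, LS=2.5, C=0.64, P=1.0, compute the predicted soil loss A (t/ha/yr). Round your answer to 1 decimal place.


Step 1: A = R * K * LS * C * P
Step 2: R * K = 297 * 0.36 = 106.92
Step 3: (R*K) * LS = 106.92 * 2.5 = 267.3
Step 4: * C * P = 267.3 * 0.64 * 1.0 = 171.1
Step 5: A = 171.1 t/(ha*yr)

171.1


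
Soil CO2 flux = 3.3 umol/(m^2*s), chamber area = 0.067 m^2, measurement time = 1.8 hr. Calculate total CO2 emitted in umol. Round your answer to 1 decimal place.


Step 1: Convert time to seconds: 1.8 hr * 3600 = 6480.0 s
Step 2: Total = flux * area * time_s
Step 3: Total = 3.3 * 0.067 * 6480.0
Step 4: Total = 1432.7 umol

1432.7


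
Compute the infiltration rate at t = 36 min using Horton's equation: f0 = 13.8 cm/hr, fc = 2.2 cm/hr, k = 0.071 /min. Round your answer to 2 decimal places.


Step 1: f = fc + (f0 - fc) * exp(-k * t)
Step 2: exp(-0.071 * 36) = 0.077615
Step 3: f = 2.2 + (13.8 - 2.2) * 0.077615
Step 4: f = 2.2 + 11.6 * 0.077615
Step 5: f = 3.1 cm/hr

3.1


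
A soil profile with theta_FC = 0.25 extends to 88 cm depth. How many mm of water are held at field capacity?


Step 1: Water (mm) = theta_FC * depth (cm) * 10
Step 2: Water = 0.25 * 88 * 10
Step 3: Water = 220.0 mm

220.0


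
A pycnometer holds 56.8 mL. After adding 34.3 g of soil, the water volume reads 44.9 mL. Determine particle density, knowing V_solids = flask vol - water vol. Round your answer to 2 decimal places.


Step 1: Volume of solids = flask volume - water volume with soil
Step 2: V_solids = 56.8 - 44.9 = 11.9 mL
Step 3: Particle density = mass / V_solids = 34.3 / 11.9 = 2.88 g/cm^3

2.88


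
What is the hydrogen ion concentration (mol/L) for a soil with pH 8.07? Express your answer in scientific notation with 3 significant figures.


Step 1: [H+] = 10^(-pH)
Step 2: [H+] = 10^(-8.07)
Step 3: [H+] = 8.51e-09 mol/L

8.51e-09


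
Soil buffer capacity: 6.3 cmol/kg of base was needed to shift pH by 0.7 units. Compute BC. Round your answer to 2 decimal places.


Step 1: BC = change in base / change in pH
Step 2: BC = 6.3 / 0.7
Step 3: BC = 9.0 cmol/(kg*pH unit)

9.0


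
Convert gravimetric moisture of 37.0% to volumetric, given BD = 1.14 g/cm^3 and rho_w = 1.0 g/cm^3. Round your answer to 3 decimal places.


Step 1: theta = (w / 100) * BD / rho_w
Step 2: theta = (37.0 / 100) * 1.14 / 1.0
Step 3: theta = 0.37 * 1.14
Step 4: theta = 0.422

0.422


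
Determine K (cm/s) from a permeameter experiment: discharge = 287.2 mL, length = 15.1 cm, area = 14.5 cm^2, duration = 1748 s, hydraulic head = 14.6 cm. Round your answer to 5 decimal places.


Step 1: K = Q * L / (A * t * h)
Step 2: Numerator = 287.2 * 15.1 = 4336.72
Step 3: Denominator = 14.5 * 1748 * 14.6 = 370051.6
Step 4: K = 4336.72 / 370051.6 = 0.01172 cm/s

0.01172


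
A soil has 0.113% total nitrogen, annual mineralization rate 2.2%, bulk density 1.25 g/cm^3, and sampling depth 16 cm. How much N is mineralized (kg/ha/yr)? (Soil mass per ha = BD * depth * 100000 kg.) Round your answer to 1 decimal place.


Step 1: Soil mass per ha = BD * depth * 100000 = 1.25 * 16 * 100000 = 2000000 kg
Step 2: Total N pool = soil mass * N%/100 = 2000000 * 0.113/100 = 2260.0 kg/ha
Step 3: N mineralized = N pool * rate%/100 = 2260.0 * 2.2/100 = 49.7 kg/ha/yr

49.7


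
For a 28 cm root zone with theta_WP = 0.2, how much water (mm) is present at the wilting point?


Step 1: Water (mm) = theta_WP * depth * 10
Step 2: Water = 0.2 * 28 * 10
Step 3: Water = 56.0 mm

56.0


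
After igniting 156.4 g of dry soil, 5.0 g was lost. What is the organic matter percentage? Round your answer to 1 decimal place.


Step 1: OM% = 100 * LOI / sample mass
Step 2: OM = 100 * 5.0 / 156.4
Step 3: OM = 3.2%

3.2


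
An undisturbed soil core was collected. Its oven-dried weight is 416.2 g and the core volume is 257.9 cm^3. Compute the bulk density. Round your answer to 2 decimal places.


Step 1: Identify the formula: BD = dry mass / volume
Step 2: Substitute values: BD = 416.2 / 257.9
Step 3: BD = 1.61 g/cm^3

1.61


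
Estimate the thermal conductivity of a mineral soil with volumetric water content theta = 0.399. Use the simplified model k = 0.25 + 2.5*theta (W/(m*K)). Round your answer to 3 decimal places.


Step 1: k = 0.25 + 2.5 * theta
Step 2: k = 0.25 + 2.5 * 0.399
Step 3: k = 0.25 + 0.998
Step 4: k = 1.248 W/(m*K)

1.248


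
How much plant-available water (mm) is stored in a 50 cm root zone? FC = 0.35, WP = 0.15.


Step 1: Available water = (FC - WP) * depth * 10
Step 2: AW = (0.35 - 0.15) * 50 * 10
Step 3: AW = 0.2 * 50 * 10
Step 4: AW = 100.0 mm

100.0


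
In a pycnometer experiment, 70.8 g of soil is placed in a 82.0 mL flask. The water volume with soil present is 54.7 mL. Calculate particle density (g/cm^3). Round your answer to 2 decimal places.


Step 1: Volume of solids = flask volume - water volume with soil
Step 2: V_solids = 82.0 - 54.7 = 27.3 mL
Step 3: Particle density = mass / V_solids = 70.8 / 27.3 = 2.59 g/cm^3

2.59


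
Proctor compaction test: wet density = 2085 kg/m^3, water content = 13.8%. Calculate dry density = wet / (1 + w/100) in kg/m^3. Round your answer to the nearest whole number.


Step 1: Dry density = wet density / (1 + w/100)
Step 2: Dry density = 2085 / (1 + 13.8/100)
Step 3: Dry density = 2085 / 1.138
Step 4: Dry density = 1832 kg/m^3

1832


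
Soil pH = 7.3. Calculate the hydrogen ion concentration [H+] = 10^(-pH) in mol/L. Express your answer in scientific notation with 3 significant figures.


Step 1: [H+] = 10^(-pH)
Step 2: [H+] = 10^(-7.3)
Step 3: [H+] = 5.01e-08 mol/L

5.01e-08


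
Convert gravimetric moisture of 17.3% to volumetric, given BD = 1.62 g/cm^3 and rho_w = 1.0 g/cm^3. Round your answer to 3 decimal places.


Step 1: theta = (w / 100) * BD / rho_w
Step 2: theta = (17.3 / 100) * 1.62 / 1.0
Step 3: theta = 0.173 * 1.62
Step 4: theta = 0.28

0.28


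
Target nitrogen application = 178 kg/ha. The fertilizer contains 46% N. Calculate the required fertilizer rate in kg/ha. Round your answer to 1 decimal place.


Step 1: Fertilizer rate = target N / (N content / 100)
Step 2: Rate = 178 / (46 / 100)
Step 3: Rate = 178 / 0.46
Step 4: Rate = 387.0 kg/ha

387.0


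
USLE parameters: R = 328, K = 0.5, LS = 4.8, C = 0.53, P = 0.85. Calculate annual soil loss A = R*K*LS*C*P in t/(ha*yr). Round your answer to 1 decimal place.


Step 1: A = R * K * LS * C * P
Step 2: R * K = 328 * 0.5 = 164.0
Step 3: (R*K) * LS = 164.0 * 4.8 = 787.2
Step 4: * C * P = 787.2 * 0.53 * 0.85 = 354.6
Step 5: A = 354.6 t/(ha*yr)

354.6


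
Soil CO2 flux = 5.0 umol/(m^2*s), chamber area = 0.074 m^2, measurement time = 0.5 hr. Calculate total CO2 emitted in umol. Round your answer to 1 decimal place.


Step 1: Convert time to seconds: 0.5 hr * 3600 = 1800.0 s
Step 2: Total = flux * area * time_s
Step 3: Total = 5.0 * 0.074 * 1800.0
Step 4: Total = 666.0 umol

666.0


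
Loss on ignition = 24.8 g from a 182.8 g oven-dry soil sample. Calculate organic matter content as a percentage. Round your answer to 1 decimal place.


Step 1: OM% = 100 * LOI / sample mass
Step 2: OM = 100 * 24.8 / 182.8
Step 3: OM = 13.6%

13.6


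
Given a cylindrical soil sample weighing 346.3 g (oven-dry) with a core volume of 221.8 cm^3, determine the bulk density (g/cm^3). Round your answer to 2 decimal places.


Step 1: Identify the formula: BD = dry mass / volume
Step 2: Substitute values: BD = 346.3 / 221.8
Step 3: BD = 1.56 g/cm^3

1.56


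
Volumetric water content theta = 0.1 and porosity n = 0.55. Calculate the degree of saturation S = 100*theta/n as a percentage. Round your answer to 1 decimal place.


Step 1: S = 100 * theta_v / n
Step 2: S = 100 * 0.1 / 0.55
Step 3: S = 18.2%

18.2


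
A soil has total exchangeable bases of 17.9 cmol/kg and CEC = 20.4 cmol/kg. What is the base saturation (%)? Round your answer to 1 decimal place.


Step 1: BS = 100 * (sum of bases) / CEC
Step 2: BS = 100 * 17.9 / 20.4
Step 3: BS = 87.7%

87.7


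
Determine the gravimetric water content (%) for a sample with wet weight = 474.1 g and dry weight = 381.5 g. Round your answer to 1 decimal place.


Step 1: Water mass = wet - dry = 474.1 - 381.5 = 92.6 g
Step 2: w = 100 * water mass / dry mass
Step 3: w = 100 * 92.6 / 381.5 = 24.3%

24.3


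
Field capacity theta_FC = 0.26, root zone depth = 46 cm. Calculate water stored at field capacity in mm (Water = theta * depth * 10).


Step 1: Water (mm) = theta_FC * depth (cm) * 10
Step 2: Water = 0.26 * 46 * 10
Step 3: Water = 119.6 mm

119.6


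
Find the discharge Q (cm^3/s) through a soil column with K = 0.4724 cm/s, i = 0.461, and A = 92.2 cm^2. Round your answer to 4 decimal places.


Step 1: Apply Darcy's law: Q = K * i * A
Step 2: Q = 0.4724 * 0.461 * 92.2
Step 3: Q = 20.079 cm^3/s

20.079


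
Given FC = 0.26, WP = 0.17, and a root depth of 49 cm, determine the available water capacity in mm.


Step 1: Available water = (FC - WP) * depth * 10
Step 2: AW = (0.26 - 0.17) * 49 * 10
Step 3: AW = 0.09 * 49 * 10
Step 4: AW = 44.1 mm

44.1


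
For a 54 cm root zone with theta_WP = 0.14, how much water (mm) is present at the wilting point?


Step 1: Water (mm) = theta_WP * depth * 10
Step 2: Water = 0.14 * 54 * 10
Step 3: Water = 75.6 mm

75.6


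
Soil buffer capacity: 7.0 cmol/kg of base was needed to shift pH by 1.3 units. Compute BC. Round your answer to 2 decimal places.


Step 1: BC = change in base / change in pH
Step 2: BC = 7.0 / 1.3
Step 3: BC = 5.38 cmol/(kg*pH unit)

5.38


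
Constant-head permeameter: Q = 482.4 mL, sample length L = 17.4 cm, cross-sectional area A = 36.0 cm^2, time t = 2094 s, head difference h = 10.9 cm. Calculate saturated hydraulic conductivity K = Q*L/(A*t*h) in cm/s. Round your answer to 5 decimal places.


Step 1: K = Q * L / (A * t * h)
Step 2: Numerator = 482.4 * 17.4 = 8393.76
Step 3: Denominator = 36.0 * 2094 * 10.9 = 821685.6
Step 4: K = 8393.76 / 821685.6 = 0.01022 cm/s

0.01022


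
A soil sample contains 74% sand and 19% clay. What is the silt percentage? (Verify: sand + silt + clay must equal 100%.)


Step 1: sand + silt + clay = 100%
Step 2: silt = 100 - sand - clay
Step 3: silt = 100 - 74 - 19
Step 4: silt = 7%

7


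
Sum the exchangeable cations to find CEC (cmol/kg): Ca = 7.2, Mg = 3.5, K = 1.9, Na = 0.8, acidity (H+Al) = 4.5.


Step 1: CEC = Ca + Mg + K + Na + (H+Al)
Step 2: CEC = 7.2 + 3.5 + 1.9 + 0.8 + 4.5
Step 3: CEC = 17.9 cmol/kg

17.9


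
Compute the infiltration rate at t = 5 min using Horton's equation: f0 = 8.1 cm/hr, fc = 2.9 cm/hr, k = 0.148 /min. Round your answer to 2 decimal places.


Step 1: f = fc + (f0 - fc) * exp(-k * t)
Step 2: exp(-0.148 * 5) = 0.477114
Step 3: f = 2.9 + (8.1 - 2.9) * 0.477114
Step 4: f = 2.9 + 5.2 * 0.477114
Step 5: f = 5.38 cm/hr

5.38


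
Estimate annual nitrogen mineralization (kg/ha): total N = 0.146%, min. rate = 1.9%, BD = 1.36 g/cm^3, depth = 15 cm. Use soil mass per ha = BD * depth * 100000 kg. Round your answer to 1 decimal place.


Step 1: Soil mass per ha = BD * depth * 100000 = 1.36 * 15 * 100000 = 2040000 kg
Step 2: Total N pool = soil mass * N%/100 = 2040000 * 0.146/100 = 2978.4 kg/ha
Step 3: N mineralized = N pool * rate%/100 = 2978.4 * 1.9/100 = 56.6 kg/ha/yr

56.6


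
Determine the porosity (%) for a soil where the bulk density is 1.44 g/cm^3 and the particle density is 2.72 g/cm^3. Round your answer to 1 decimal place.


Step 1: Formula: n = 100 * (1 - BD / PD)
Step 2: n = 100 * (1 - 1.44 / 2.72)
Step 3: n = 100 * (1 - 0.52941)
Step 4: n = 47.1%

47.1


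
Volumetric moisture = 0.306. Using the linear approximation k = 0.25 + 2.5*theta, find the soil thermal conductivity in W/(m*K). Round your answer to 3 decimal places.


Step 1: k = 0.25 + 2.5 * theta
Step 2: k = 0.25 + 2.5 * 0.306
Step 3: k = 0.25 + 0.765
Step 4: k = 1.015 W/(m*K)

1.015


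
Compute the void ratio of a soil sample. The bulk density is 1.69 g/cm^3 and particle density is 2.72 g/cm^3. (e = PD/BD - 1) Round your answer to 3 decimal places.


Step 1: e = PD / BD - 1
Step 2: e = 2.72 / 1.69 - 1
Step 3: e = 1.60947 - 1
Step 4: e = 0.609

0.609


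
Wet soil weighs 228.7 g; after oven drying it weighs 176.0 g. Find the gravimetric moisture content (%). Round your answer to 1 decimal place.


Step 1: Water mass = wet - dry = 228.7 - 176.0 = 52.7 g
Step 2: w = 100 * water mass / dry mass
Step 3: w = 100 * 52.7 / 176.0 = 29.9%

29.9


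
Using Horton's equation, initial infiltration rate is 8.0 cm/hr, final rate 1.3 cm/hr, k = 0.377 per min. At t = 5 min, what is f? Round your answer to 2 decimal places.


Step 1: f = fc + (f0 - fc) * exp(-k * t)
Step 2: exp(-0.377 * 5) = 0.151829
Step 3: f = 1.3 + (8.0 - 1.3) * 0.151829
Step 4: f = 1.3 + 6.7 * 0.151829
Step 5: f = 2.32 cm/hr

2.32


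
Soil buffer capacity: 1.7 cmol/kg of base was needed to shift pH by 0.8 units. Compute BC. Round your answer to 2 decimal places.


Step 1: BC = change in base / change in pH
Step 2: BC = 1.7 / 0.8
Step 3: BC = 2.13 cmol/(kg*pH unit)

2.13


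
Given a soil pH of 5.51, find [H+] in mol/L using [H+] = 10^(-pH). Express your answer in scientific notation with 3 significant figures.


Step 1: [H+] = 10^(-pH)
Step 2: [H+] = 10^(-5.51)
Step 3: [H+] = 3.09e-06 mol/L

3.09e-06


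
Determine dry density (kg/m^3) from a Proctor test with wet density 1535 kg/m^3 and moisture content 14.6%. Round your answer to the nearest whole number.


Step 1: Dry density = wet density / (1 + w/100)
Step 2: Dry density = 1535 / (1 + 14.6/100)
Step 3: Dry density = 1535 / 1.146
Step 4: Dry density = 1339 kg/m^3

1339


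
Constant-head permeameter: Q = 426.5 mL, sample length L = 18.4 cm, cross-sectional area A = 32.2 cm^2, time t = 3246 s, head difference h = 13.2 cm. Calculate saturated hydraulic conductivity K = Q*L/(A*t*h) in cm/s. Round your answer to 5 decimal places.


Step 1: K = Q * L / (A * t * h)
Step 2: Numerator = 426.5 * 18.4 = 7847.6
Step 3: Denominator = 32.2 * 3246 * 13.2 = 1379679.84
Step 4: K = 7847.6 / 1379679.84 = 0.00569 cm/s

0.00569


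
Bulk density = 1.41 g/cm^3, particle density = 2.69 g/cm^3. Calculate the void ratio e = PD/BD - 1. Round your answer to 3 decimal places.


Step 1: e = PD / BD - 1
Step 2: e = 2.69 / 1.41 - 1
Step 3: e = 1.9078 - 1
Step 4: e = 0.908

0.908


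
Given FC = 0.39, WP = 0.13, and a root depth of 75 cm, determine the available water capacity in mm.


Step 1: Available water = (FC - WP) * depth * 10
Step 2: AW = (0.39 - 0.13) * 75 * 10
Step 3: AW = 0.26 * 75 * 10
Step 4: AW = 195.0 mm

195.0


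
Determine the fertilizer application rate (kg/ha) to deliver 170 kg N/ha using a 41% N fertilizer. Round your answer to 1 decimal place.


Step 1: Fertilizer rate = target N / (N content / 100)
Step 2: Rate = 170 / (41 / 100)
Step 3: Rate = 170 / 0.41
Step 4: Rate = 414.6 kg/ha

414.6


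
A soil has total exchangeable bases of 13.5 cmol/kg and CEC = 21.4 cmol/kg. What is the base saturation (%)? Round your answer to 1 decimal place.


Step 1: BS = 100 * (sum of bases) / CEC
Step 2: BS = 100 * 13.5 / 21.4
Step 3: BS = 63.1%

63.1


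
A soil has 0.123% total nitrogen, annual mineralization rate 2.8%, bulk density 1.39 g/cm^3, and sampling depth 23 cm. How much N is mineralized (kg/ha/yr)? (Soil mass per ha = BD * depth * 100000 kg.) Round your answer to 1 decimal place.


Step 1: Soil mass per ha = BD * depth * 100000 = 1.39 * 23 * 100000 = 3197000 kg
Step 2: Total N pool = soil mass * N%/100 = 3197000 * 0.123/100 = 3932.31 kg/ha
Step 3: N mineralized = N pool * rate%/100 = 3932.31 * 2.8/100 = 110.1 kg/ha/yr

110.1


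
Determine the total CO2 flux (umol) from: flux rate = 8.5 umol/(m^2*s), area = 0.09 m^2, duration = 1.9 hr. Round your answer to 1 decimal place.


Step 1: Convert time to seconds: 1.9 hr * 3600 = 6840.0 s
Step 2: Total = flux * area * time_s
Step 3: Total = 8.5 * 0.09 * 6840.0
Step 4: Total = 5232.6 umol

5232.6


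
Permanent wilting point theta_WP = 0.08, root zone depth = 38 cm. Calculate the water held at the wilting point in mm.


Step 1: Water (mm) = theta_WP * depth * 10
Step 2: Water = 0.08 * 38 * 10
Step 3: Water = 30.4 mm

30.4


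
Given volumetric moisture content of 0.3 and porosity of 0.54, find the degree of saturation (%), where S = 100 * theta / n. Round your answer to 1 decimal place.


Step 1: S = 100 * theta_v / n
Step 2: S = 100 * 0.3 / 0.54
Step 3: S = 55.6%

55.6


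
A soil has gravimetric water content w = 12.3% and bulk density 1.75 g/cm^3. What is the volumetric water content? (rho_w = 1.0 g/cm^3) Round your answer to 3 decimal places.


Step 1: theta = (w / 100) * BD / rho_w
Step 2: theta = (12.3 / 100) * 1.75 / 1.0
Step 3: theta = 0.123 * 1.75
Step 4: theta = 0.215

0.215


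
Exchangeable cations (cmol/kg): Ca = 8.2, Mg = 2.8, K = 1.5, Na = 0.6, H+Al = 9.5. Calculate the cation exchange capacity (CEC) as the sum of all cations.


Step 1: CEC = Ca + Mg + K + Na + (H+Al)
Step 2: CEC = 8.2 + 2.8 + 1.5 + 0.6 + 9.5
Step 3: CEC = 22.6 cmol/kg

22.6


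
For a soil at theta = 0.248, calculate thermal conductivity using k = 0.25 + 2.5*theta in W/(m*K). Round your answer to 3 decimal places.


Step 1: k = 0.25 + 2.5 * theta
Step 2: k = 0.25 + 2.5 * 0.248
Step 3: k = 0.25 + 0.62
Step 4: k = 0.87 W/(m*K)

0.87


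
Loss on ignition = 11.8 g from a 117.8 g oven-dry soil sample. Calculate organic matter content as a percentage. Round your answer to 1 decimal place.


Step 1: OM% = 100 * LOI / sample mass
Step 2: OM = 100 * 11.8 / 117.8
Step 3: OM = 10.0%

10.0


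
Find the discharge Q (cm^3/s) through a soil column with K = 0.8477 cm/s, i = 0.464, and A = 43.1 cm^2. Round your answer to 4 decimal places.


Step 1: Apply Darcy's law: Q = K * i * A
Step 2: Q = 0.8477 * 0.464 * 43.1
Step 3: Q = 16.9526 cm^3/s

16.9526


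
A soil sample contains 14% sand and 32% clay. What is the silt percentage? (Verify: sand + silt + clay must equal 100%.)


Step 1: sand + silt + clay = 100%
Step 2: silt = 100 - sand - clay
Step 3: silt = 100 - 14 - 32
Step 4: silt = 54%

54


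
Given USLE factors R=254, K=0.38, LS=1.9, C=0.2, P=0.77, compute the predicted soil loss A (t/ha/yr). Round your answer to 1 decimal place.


Step 1: A = R * K * LS * C * P
Step 2: R * K = 254 * 0.38 = 96.52
Step 3: (R*K) * LS = 96.52 * 1.9 = 183.388
Step 4: * C * P = 183.388 * 0.2 * 0.77 = 28.2
Step 5: A = 28.2 t/(ha*yr)

28.2


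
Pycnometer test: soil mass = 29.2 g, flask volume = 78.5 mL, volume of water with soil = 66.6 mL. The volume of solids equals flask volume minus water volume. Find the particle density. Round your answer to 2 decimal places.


Step 1: Volume of solids = flask volume - water volume with soil
Step 2: V_solids = 78.5 - 66.6 = 11.9 mL
Step 3: Particle density = mass / V_solids = 29.2 / 11.9 = 2.45 g/cm^3

2.45


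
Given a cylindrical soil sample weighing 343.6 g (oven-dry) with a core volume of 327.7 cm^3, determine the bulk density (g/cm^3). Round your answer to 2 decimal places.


Step 1: Identify the formula: BD = dry mass / volume
Step 2: Substitute values: BD = 343.6 / 327.7
Step 3: BD = 1.05 g/cm^3

1.05


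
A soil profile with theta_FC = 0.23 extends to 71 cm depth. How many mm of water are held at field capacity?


Step 1: Water (mm) = theta_FC * depth (cm) * 10
Step 2: Water = 0.23 * 71 * 10
Step 3: Water = 163.3 mm

163.3


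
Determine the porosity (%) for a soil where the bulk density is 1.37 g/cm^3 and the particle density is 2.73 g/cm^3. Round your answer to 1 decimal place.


Step 1: Formula: n = 100 * (1 - BD / PD)
Step 2: n = 100 * (1 - 1.37 / 2.73)
Step 3: n = 100 * (1 - 0.50183)
Step 4: n = 49.8%

49.8


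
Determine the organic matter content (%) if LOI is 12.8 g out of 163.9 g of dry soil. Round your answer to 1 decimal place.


Step 1: OM% = 100 * LOI / sample mass
Step 2: OM = 100 * 12.8 / 163.9
Step 3: OM = 7.8%

7.8
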